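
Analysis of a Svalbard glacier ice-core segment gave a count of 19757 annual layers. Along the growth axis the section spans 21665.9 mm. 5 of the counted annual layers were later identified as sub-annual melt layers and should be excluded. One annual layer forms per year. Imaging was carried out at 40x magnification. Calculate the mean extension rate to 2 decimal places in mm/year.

Correcting the raw count gives 19757 − 5 = 19752 true annual layers.
Mean rate = 21665.9 mm / 19752 years ≈ 1.10 mm/year.

1.10 mm/year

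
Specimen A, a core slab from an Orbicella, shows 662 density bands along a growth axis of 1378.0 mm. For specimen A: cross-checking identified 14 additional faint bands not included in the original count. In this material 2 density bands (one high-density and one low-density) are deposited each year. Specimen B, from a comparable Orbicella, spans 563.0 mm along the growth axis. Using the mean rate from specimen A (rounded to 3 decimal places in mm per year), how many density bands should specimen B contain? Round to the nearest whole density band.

Specimen A: adjusted count: 662 + 14 = 676 density bands.
Specimen A: 676 density bands at 2 per year is 676 / 2 = 338 years.
A: Extension rate ≈ 1378.0 / 338 = 4.077 mm/yr.
B spans 563.0 / 4.077 = 138.09 years; at 2 density bands per year that is 138.09 × 2 ≈ 276 density bands.

276 density bands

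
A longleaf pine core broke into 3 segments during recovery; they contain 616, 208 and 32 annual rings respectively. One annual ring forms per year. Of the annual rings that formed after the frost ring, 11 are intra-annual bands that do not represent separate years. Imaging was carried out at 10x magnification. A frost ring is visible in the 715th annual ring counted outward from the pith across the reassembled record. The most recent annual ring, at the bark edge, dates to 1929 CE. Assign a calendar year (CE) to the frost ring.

Total annual rings = 616 + 208 + 32 = 856.
Between annual ring 715 and the bark edge there are 856 − 715 = 141 annual rings.
141 − 11 false = 130 true annual rings after the frost ring.
Counting back 130 years from 1929 CE places the frost ring in 1929 − 130 = 1799 CE.

1799 CE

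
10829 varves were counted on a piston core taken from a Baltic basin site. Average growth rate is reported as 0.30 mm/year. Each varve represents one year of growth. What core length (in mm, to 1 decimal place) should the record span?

The record spans 10829 years at 0.30 mm per year.
10829 years at 0.30 mm/year gives 0.30 × 10829 = 3248.7 mm.

3248.7 mm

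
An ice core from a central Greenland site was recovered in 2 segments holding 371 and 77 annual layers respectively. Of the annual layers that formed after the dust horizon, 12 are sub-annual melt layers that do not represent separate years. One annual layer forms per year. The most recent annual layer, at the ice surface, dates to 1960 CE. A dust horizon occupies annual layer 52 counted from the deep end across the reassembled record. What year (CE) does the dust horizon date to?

1576 CE

Total annual layers = 371 + 77 = 448.
The dust horizon sits at annual layer 52 from the deep end, so 448 − 52 = 396 annual layers formed after it.
Removing the 12 false annual layers leaves 396 − 12 = 384 true annual layers beyond the dust horizon.
Counting back 384 years from 1960 CE places the dust horizon in 1960 − 384 = 1576 CE.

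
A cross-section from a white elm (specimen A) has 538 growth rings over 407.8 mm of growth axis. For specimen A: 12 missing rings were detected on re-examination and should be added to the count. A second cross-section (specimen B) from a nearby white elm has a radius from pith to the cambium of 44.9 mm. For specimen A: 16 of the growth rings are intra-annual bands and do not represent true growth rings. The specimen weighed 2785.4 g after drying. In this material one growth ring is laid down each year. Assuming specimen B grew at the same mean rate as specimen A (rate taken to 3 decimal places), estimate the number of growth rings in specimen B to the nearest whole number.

Specimen A: adjusted count: 538 − 16 + 12 = 534 growth rings.
A: Extension rate ≈ 407.8 / 534 = 0.764 mm/year.
Specimen B: 44.9 mm / 0.764 mm per year = 58.77 years ≈ 59 growth rings.

59 growth rings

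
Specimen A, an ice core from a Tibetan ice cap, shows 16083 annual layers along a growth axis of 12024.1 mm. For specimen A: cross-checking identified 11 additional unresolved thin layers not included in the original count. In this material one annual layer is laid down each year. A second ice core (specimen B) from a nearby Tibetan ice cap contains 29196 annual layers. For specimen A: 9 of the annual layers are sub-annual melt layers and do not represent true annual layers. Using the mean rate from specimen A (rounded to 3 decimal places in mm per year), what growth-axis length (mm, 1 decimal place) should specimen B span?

Specimen A: after corrections the count is 16083 − 9 + 11 = 16085 annual layers.
A: Mean rate = 12024.1 mm / 16085 years ≈ 0.748 mm per year.
For B, 0.748 mm/year × 29196 years = 21838.6 mm.

21838.6 mm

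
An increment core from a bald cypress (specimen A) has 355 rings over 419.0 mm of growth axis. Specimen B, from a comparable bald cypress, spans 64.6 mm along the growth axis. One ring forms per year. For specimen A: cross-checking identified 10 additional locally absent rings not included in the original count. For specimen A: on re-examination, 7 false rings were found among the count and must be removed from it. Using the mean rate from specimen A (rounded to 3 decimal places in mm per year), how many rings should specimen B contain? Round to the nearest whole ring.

55 rings

Specimen A: true ring count = 355 − 7 + 10 = 358.
A: 419.0 mm over 358 years gives 419.0 / 358 ≈ 1.170 mm/year.
Specimen B: 64.6 mm / 1.170 mm per year = 55.21 years ≈ 55 rings.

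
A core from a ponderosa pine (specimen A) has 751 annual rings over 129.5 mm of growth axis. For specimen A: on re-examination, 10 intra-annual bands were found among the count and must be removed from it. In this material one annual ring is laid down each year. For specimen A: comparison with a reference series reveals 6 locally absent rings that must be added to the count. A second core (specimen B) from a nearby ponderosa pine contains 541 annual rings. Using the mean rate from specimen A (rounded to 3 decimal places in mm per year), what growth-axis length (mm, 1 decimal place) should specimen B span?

Specimen A: adjusted count: 751 − 10 + 6 = 747 annual rings.
A: Extension rate ≈ 129.5 / 747 = 0.173 mm/yr.
B's length ≈ 0.173 × 541 = 93.6 mm.

93.6 mm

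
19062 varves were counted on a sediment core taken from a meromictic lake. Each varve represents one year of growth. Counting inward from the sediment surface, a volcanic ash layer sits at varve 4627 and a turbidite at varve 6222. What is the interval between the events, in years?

The two markers are separated by 6222 − 4627 = 1595 varves.
One varve per year makes the interval 1595 years.

1595 years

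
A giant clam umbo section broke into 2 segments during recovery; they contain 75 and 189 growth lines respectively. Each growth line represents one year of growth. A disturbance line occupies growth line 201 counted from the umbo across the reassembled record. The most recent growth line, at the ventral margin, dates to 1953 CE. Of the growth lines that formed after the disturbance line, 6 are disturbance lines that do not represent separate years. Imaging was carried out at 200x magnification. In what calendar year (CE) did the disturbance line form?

1896 CE

Total growth lines = 75 + 189 = 264.
264 − 201 = 63 growth lines lie beyond the disturbance line toward the ventral margin.
Removing the 6 false growth lines leaves 63 − 6 = 57 true growth lines beyond the disturbance line.
Counting back 57 years from 1953 CE places the disturbance line in 1953 − 57 = 1896 CE.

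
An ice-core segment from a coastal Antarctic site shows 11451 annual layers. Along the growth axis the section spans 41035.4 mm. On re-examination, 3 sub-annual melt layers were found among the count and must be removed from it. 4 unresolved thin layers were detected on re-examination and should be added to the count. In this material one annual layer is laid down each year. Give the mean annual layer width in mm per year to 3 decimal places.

3.583 mm per year

True annual layer count = 11451 − 3 + 4 = 11452.
Extension rate ≈ 41035.4 / 11452 = 3.583 mm per year.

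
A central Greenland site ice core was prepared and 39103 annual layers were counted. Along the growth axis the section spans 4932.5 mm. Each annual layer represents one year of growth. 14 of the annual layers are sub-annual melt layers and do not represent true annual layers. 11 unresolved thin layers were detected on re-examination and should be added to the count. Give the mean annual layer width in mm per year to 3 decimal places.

After corrections the count is 39103 − 14 + 11 = 39100 annual layers.
Extension rate ≈ 4932.5 / 39100 = 0.126 mm per year.

0.126 mm per year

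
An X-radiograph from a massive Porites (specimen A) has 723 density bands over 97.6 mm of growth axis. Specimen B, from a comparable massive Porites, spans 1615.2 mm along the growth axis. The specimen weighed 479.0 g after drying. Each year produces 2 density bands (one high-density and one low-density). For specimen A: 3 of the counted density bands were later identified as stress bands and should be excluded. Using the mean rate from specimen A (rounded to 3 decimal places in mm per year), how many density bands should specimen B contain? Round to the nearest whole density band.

11920 density bands

Specimen A: true density band count = 723 − 3 = 720.
Specimen A: 720 density bands at 2 per year is 720 / 2 = 360 years.
A: Extension rate ≈ 97.6 / 360 = 0.271 mm/yr.
Specimen B: 1615.2 mm / 0.271 mm per year = 5960.15 years; at 2 density bands per year that is 5960.15 × 2 ≈ 11920 density bands.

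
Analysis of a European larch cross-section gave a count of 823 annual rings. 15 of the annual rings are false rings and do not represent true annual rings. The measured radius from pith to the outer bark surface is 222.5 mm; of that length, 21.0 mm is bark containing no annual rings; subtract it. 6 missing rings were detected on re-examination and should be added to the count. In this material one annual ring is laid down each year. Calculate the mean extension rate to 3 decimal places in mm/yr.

0.248 mm/yr

Adjusted count: 823 − 15 + 6 = 814 annual rings.
Net length = 222.5 − 21.0 = 201.5 mm.
Extension rate ≈ 201.5 / 814 = 0.248 mm/yr.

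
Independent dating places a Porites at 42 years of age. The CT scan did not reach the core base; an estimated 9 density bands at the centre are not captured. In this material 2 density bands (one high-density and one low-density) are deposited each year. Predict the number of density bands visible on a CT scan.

75 density bands

With 2 density bands per year, 42 years would produce 42 × 2 = 84 density bands.
Less the 9 uncaptured density bands: 84 − 9 = 75.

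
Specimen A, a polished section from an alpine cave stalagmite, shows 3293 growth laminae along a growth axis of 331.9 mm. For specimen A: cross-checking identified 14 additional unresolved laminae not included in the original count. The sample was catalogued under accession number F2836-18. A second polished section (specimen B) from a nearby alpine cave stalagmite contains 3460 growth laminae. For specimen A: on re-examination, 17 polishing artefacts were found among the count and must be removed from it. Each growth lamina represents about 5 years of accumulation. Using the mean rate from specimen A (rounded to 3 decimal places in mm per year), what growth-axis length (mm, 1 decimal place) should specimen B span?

346.0 mm

Specimen A: true growth lamina count = 3293 − 17 + 14 = 3290.
Specimen A: multiplying by 5 years per growth lamina: 3290 × 5 = 16450 years.
A: Extension rate ≈ 331.9 / 16450 = 0.020 mm per year.
Specimen B: multiplying by 5 years per growth lamina: 3460 × 5 = 17300 years. Length of B = 0.020 × 17300 = 346.0 mm.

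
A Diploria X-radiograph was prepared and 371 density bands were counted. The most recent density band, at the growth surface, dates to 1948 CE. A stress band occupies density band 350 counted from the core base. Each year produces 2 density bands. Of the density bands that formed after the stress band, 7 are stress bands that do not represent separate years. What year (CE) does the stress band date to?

Between density band 350 and the growth surface there are 371 − 350 = 21 density bands.
Removing the 7 false density bands leaves 21 − 7 = 14 true density bands beyond the stress band.
With 2 density bands per year, 14 / 2 = 7 years.
1948 − 7 = 1941 CE.

1941 CE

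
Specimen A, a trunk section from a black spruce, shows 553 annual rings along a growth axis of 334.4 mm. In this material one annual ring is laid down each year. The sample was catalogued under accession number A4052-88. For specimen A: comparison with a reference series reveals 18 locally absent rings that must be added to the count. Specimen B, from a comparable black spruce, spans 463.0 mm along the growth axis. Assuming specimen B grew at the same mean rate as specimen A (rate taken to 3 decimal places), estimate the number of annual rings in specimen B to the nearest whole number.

Specimen A: adjusted count: 553 + 18 = 571 annual rings.
A: 334.4 mm over 571 years gives 334.4 / 571 ≈ 0.586 mm/year.
B spans 463.0 / 0.586 = 790.10 years ≈ 790 annual rings.

790 annual rings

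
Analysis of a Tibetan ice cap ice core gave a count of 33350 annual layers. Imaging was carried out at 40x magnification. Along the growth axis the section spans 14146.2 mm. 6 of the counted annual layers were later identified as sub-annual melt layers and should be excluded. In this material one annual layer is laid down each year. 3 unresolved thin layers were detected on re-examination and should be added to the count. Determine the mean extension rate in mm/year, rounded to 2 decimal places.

Correcting the raw count gives 33350 − 6 + 3 = 33347 true annual layers.
14146.2 mm over 33347 years gives 14146.2 / 33347 ≈ 0.42 mm/year.

0.42 mm/year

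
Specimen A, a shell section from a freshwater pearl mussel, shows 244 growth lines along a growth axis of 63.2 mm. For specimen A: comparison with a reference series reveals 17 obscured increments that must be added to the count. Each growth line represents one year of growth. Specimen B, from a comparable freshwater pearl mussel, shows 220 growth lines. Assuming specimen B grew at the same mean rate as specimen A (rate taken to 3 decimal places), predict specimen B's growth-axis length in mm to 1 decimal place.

53.2 mm

Specimen A: correcting the raw count gives 244 + 17 = 261 true growth lines.
A: Mean rate = 63.2 mm / 261 years ≈ 0.242 mm/year.
B's length ≈ 0.242 × 220 = 53.2 mm.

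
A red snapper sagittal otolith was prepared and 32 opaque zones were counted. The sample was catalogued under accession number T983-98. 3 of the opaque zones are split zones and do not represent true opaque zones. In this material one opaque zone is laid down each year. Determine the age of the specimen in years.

29 years

After corrections the count is 32 − 3 = 29 opaque zones.
With a one-to-one opaque zone periodicity this is 29 years.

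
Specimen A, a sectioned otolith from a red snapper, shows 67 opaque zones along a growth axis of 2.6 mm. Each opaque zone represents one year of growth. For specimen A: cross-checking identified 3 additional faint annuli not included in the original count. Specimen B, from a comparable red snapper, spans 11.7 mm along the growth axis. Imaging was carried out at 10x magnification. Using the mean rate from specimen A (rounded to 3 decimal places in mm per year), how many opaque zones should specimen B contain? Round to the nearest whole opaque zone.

Specimen A: true opaque zone count = 67 + 3 = 70.
A: 2.6 mm over 70 years gives 2.6 / 70 ≈ 0.037 mm/year.
For B, 11.7 / 0.037 = 316.22 years ≈ 316 opaque zones.

316 opaque zones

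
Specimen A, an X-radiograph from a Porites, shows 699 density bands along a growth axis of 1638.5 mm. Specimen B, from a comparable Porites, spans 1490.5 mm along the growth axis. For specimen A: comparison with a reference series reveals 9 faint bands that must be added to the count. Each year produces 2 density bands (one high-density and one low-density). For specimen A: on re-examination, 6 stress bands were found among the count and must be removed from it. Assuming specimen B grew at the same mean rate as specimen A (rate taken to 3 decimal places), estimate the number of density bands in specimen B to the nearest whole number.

639 density bands

Specimen A: adjusted count: 699 − 6 + 9 = 702 density bands.
Specimen A: 702 density bands at 2 per year is 702 / 2 = 351 years.
A: Mean rate = 1638.5 mm / 351 years ≈ 4.668 mm/yr.
B spans 1490.5 / 4.668 = 319.30 years; at 2 density bands per year that is 319.30 × 2 ≈ 639 density bands.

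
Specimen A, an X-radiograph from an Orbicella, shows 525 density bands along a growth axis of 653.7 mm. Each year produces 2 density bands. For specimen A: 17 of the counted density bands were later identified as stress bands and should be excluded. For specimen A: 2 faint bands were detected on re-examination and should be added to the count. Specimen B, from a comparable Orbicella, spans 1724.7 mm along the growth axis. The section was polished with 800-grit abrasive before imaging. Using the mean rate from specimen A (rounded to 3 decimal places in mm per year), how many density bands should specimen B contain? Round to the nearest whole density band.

Specimen A: after corrections the count is 525 − 17 + 2 = 510 density bands.
Specimen A: with 2 density bands per year, 510 / 2 = 255 years.
A: 653.7 mm over 255 years gives 653.7 / 255 ≈ 2.564 mm/yr.
B spans 1724.7 / 2.564 = 672.66 years; at 2 density bands per year that is 672.66 × 2 ≈ 1345 density bands.

1345 density bands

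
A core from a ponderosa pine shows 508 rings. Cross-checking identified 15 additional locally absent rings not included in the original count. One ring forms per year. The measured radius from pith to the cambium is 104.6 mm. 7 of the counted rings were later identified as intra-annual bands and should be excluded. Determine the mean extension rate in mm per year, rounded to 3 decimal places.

Correcting the raw count gives 508 − 7 + 15 = 516 true rings.
104.6 mm over 516 years gives 104.6 / 516 ≈ 0.203 mm per year.

0.203 mm per year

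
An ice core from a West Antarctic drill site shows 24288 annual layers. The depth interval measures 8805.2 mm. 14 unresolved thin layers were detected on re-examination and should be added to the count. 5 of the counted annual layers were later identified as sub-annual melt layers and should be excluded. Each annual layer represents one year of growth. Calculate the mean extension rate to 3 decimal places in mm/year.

True annual layer count = 24288 − 5 + 14 = 24297.
Extension rate ≈ 8805.2 / 24297 = 0.362 mm/year.

0.362 mm/year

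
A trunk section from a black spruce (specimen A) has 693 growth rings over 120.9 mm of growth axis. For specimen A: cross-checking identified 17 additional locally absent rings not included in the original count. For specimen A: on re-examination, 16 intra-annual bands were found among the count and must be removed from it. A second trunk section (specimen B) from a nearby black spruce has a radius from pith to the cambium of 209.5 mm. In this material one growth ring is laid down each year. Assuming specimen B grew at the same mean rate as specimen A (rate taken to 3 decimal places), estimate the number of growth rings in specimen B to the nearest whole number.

1204 growth rings

Specimen A: after corrections the count is 693 − 16 + 17 = 694 growth rings.
A: Extension rate ≈ 120.9 / 694 = 0.174 mm per year.
For B, 209.5 / 0.174 = 1204.02 years ≈ 1204 growth rings.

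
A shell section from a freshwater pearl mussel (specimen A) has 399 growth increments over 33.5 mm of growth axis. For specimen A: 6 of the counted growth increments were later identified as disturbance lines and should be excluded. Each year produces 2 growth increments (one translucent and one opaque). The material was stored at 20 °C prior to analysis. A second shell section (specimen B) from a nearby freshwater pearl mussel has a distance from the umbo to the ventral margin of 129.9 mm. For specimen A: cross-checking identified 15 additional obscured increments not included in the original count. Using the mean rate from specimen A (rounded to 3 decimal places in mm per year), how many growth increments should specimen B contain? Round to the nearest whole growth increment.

Specimen A: correcting the raw count gives 399 − 6 + 15 = 408 true growth increments.
Specimen A: dividing by 2 growth increments per year: 408 / 2 = 204 years.
A: Mean rate = 33.5 mm / 204 years ≈ 0.164 mm/yr.
B spans 129.9 / 0.164 = 792.07 years; at 2 growth increments per year that is 792.07 × 2 ≈ 1584 growth increments.

1584 growth increments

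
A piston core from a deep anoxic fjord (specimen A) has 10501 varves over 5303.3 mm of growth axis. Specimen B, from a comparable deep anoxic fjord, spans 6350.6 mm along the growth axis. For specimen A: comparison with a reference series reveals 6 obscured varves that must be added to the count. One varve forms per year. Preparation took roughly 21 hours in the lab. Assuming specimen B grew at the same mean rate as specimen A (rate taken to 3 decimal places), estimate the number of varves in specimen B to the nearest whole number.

12575 varves

Specimen A: after corrections the count is 10501 + 6 = 10507 varves.
A: 5303.3 mm over 10507 years gives 5303.3 / 10507 ≈ 0.505 mm per year.
B spans 6350.6 / 0.505 = 12575.45 years ≈ 12575 varves.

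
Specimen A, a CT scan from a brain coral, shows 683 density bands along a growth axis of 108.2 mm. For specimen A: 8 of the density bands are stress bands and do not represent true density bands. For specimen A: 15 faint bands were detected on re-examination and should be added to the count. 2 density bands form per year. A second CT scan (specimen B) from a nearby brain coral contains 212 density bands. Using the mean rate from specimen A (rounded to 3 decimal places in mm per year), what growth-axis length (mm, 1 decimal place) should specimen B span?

Specimen A: true density band count = 683 − 8 + 15 = 690.
Specimen A: 690 density bands at 2 per year is 690 / 2 = 345 years.
A: Extension rate ≈ 108.2 / 345 = 0.314 mm/yr.
Specimen B: dividing by 2 density bands per year: 212 / 2 = 106 years. Length of B = 0.314 × 106 = 33.3 mm.

33.3 mm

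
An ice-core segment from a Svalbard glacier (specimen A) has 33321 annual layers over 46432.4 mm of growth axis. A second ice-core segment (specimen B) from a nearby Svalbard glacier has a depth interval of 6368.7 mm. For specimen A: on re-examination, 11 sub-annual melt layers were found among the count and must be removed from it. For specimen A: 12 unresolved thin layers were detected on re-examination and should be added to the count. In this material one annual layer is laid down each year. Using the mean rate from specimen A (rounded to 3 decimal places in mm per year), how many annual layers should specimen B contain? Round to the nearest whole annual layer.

Specimen A: adjusted count: 33321 − 11 + 12 = 33322 annual layers.
A: 46432.4 mm over 33322 years gives 46432.4 / 33322 ≈ 1.393 mm per year.
For B, 6368.7 / 1.393 = 4571.93 years ≈ 4572 annual layers.

4572 annual layers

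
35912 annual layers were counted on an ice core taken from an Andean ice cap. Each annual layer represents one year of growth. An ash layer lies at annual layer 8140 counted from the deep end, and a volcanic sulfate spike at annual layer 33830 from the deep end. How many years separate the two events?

25690 years

33830 − 8140 = 25690 annual layers lie between the two events.
That is 25690 years at one annual layer per year.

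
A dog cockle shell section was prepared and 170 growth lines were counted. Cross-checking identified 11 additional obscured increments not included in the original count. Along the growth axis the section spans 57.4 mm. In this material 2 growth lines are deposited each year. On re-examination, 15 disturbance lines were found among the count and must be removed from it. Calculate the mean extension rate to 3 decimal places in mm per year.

0.692 mm per year

After corrections the count is 170 − 15 + 11 = 166 growth lines.
With 2 growth lines per year, 166 / 2 = 83 years.
Mean rate = 57.4 mm / 83 years ≈ 0.692 mm per year.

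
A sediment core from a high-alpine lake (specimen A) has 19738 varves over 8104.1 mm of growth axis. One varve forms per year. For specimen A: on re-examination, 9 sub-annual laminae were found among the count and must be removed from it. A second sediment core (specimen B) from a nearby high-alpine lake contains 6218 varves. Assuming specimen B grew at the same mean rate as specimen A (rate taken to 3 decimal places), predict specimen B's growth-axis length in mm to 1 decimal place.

2555.6 mm

Specimen A: adjusted count: 19738 − 9 = 19729 varves.
A: Extension rate ≈ 8104.1 / 19729 = 0.411 mm/year.
B's length ≈ 0.411 × 6218 = 2555.6 mm.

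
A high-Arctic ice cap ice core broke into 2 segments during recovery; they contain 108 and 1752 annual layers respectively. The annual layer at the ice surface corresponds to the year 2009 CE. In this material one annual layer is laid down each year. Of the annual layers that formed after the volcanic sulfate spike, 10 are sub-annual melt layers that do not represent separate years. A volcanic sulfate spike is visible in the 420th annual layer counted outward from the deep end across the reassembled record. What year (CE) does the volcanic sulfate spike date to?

Total annual layers = 108 + 1752 = 1860.
1860 − 420 = 1440 annual layers lie beyond the volcanic sulfate spike toward the ice surface.
1440 − 10 false = 1430 true annual layers after the volcanic sulfate spike.
The annual layer at the ice surface is 2009 CE, so the volcanic sulfate spike dates to 2009 − 1430 = 579 CE.

579 CE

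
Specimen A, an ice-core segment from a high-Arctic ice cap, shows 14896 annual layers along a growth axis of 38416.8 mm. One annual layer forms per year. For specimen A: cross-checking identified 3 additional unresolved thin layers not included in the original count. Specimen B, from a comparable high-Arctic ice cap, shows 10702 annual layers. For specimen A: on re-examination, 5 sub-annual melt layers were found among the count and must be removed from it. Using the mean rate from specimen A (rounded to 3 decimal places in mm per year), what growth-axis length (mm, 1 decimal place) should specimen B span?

27600.5 mm

Specimen A: correcting the raw count gives 14896 − 5 + 3 = 14894 true annual layers.
A: 38416.8 mm over 14894 years gives 38416.8 / 14894 ≈ 2.579 mm/year.
For B, 2.579 mm/year × 10702 years = 27600.5 mm.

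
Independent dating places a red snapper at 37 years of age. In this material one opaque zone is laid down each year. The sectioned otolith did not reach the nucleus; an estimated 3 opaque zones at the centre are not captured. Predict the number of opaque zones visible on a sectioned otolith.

Expected opaque zones over 37 years: 37.
Less the 3 uncaptured opaque zones: 37 − 3 = 34.

34 opaque zones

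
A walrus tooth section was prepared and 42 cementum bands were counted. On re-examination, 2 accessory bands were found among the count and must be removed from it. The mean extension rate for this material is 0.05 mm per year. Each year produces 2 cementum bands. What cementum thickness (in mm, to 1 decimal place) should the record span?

1.0 mm

After corrections the count is 42 − 2 = 40 cementum bands.
40 cementum bands at 2 per year is 40 / 2 = 20 years.
Length ≈ 0.05 × 20 = 1.0 mm.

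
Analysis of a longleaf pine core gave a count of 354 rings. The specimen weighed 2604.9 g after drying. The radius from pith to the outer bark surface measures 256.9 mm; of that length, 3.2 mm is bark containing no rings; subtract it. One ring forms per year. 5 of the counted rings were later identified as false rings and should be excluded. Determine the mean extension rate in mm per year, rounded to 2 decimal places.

0.73 mm per year

Adjusted count: 354 − 5 = 349 rings.
The growth record spans 256.9 − 3.2 = 253.7 mm.
Extension rate ≈ 253.7 / 349 = 0.73 mm per year.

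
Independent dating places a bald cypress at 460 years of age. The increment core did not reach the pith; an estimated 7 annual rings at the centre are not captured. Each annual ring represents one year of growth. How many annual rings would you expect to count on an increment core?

453 annual rings

Expected annual rings over 460 years: 460.
Subtracting the 7 annual rings not captured gives 460 − 7 = 453 annual rings in the record.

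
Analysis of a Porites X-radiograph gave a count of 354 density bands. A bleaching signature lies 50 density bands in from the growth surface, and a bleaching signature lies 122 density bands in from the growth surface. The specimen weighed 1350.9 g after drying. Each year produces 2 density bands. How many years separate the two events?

36 years

122 − 50 = 72 density bands lie between the two events.
With 2 density bands per year, 72 / 2 = 36 years.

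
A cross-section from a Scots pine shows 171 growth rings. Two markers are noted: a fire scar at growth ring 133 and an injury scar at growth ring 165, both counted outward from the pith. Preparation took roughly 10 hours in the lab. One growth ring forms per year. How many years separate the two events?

32 yr

Separation: 165 − 133 = 32 growth rings.
At one growth ring per year, 32 years elapsed between them.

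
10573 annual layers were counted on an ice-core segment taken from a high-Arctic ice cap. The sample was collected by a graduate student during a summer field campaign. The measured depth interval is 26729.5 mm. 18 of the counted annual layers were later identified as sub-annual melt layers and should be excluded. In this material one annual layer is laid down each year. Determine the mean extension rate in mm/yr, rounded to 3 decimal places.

Adjusted count: 10573 − 18 = 10555 annual layers.
26729.5 mm over 10555 years gives 26729.5 / 10555 ≈ 2.532 mm/yr.

2.532 mm/yr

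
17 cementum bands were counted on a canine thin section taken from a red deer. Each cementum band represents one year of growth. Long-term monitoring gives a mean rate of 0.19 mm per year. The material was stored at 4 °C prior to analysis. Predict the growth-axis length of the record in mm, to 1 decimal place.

The record spans 17 years at 0.19 mm per year.
17 years at 0.19 mm/year gives 0.19 × 17 = 3.2 mm.

3.2 mm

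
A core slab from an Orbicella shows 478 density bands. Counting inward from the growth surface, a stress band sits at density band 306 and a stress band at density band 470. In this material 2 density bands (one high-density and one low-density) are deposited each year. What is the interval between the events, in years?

Separation: 470 − 306 = 164 density bands.
With 2 density bands per year, 164 / 2 = 82 years.

82 yr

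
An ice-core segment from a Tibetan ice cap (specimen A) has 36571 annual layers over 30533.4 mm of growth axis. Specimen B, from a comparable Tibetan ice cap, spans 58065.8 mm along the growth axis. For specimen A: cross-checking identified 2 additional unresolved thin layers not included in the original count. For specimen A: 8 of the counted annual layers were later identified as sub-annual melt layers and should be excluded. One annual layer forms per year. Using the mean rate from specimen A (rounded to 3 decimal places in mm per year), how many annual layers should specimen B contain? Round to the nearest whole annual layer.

Specimen A: after corrections the count is 36571 − 8 + 2 = 36565 annual layers.
A: Extension rate ≈ 30533.4 / 36565 = 0.835 mm per year.
B spans 58065.8 / 0.835 = 69539.88 years ≈ 69540 annual layers.

69540 annual layers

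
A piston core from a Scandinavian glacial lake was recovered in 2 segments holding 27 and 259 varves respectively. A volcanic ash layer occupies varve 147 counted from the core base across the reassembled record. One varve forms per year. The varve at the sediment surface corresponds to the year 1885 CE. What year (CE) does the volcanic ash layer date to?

Total varves = 27 + 259 = 286.
Between varve 147 and the sediment surface there are 286 − 147 = 139 varves.
Counting back 139 years from 1885 CE places the volcanic ash layer in 1885 − 139 = 1746 CE.

1746 CE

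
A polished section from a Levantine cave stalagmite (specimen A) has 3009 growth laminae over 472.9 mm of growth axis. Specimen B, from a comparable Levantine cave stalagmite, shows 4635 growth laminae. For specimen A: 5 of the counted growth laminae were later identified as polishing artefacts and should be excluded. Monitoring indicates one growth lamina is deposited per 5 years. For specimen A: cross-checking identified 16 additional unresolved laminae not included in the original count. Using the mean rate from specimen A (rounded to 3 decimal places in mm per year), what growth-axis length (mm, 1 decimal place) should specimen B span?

718.4 mm

Specimen A: after corrections the count is 3009 − 5 + 16 = 3020 growth laminae.
Specimen A: multiplying by 5 years per growth lamina: 3020 × 5 = 15100 years.
A: Extension rate ≈ 472.9 / 15100 = 0.031 mm per year.
Specimen B: 4635 growth laminae at 5 years each span 4635 × 5 = 23175 years. Length of B = 0.031 × 23175 = 718.4 mm.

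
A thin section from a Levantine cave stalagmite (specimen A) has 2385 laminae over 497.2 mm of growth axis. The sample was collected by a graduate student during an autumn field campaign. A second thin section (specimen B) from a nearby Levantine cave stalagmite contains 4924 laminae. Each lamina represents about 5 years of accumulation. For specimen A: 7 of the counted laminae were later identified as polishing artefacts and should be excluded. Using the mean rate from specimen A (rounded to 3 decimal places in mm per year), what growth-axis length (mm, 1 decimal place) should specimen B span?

Specimen A: adjusted count: 2385 − 7 = 2378 laminae.
Specimen A: multiplying by 5 years per lamina: 2378 × 5 = 11890 years.
A: Extension rate ≈ 497.2 / 11890 = 0.042 mm/year.
Specimen B: multiplying by 5 years per lamina: 4924 × 5 = 24620 years. B's length ≈ 0.042 × 24620 = 1034.0 mm.

1034.0 mm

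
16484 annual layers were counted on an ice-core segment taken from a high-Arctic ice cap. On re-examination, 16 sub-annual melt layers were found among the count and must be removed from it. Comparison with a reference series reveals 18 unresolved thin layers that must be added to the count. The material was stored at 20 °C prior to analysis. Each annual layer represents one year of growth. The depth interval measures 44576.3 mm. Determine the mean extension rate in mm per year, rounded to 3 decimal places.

2.704 mm per year

Adjusted count: 16484 − 16 + 18 = 16486 annual layers.
44576.3 mm over 16486 years gives 44576.3 / 16486 ≈ 2.704 mm per year.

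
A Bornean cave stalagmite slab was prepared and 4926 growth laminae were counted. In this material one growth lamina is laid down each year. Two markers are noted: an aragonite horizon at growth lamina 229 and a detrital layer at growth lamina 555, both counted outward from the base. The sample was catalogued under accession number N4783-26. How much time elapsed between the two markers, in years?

555 − 229 = 326 growth laminae lie between the two events.
That is 326 years at one growth lamina per year.

326 yr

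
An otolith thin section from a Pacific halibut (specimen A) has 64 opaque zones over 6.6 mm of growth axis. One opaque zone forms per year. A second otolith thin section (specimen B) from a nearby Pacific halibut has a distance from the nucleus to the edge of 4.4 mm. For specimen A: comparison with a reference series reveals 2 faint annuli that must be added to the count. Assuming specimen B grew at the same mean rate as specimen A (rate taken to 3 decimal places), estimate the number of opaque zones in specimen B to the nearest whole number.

44 opaque zones

Specimen A: adjusted count: 64 + 2 = 66 opaque zones.
A: Mean rate = 6.6 mm / 66 years ≈ 0.100 mm per year.
B spans 4.4 / 0.100 = 44.00 years ≈ 44 opaque zones.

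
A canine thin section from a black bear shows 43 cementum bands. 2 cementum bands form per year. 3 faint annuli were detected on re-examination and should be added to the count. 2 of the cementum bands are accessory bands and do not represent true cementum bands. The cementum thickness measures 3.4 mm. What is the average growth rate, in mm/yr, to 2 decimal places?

0.15 mm/yr

True cementum band count = 43 − 2 + 3 = 44.
44 cementum bands at 2 per year is 44 / 2 = 22 years.
Extension rate ≈ 3.4 / 22 = 0.15 mm/yr.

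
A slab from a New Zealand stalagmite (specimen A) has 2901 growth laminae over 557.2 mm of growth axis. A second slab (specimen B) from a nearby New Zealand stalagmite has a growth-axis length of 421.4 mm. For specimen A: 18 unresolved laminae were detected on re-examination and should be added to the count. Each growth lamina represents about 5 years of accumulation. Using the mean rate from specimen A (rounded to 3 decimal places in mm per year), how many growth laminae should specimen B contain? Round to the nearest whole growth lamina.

2218 growth laminae

Specimen A: true growth lamina count = 2901 + 18 = 2919.
Specimen A: multiplying by 5 years per growth lamina: 2919 × 5 = 14595 years.
A: Mean rate = 557.2 mm / 14595 years ≈ 0.038 mm/yr.
For B, 421.4 / 0.038 = 11089.47 years; at 5 years per growth lamina that is 11089.47 / 5 ≈ 2218 growth laminae.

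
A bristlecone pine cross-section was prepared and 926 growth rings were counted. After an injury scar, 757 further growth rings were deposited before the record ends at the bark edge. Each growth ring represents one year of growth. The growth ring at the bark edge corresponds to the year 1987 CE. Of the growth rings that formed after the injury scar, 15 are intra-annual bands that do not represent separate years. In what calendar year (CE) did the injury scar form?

757 growth rings formed after the injury scar.
Removing the 15 false growth rings leaves 757 − 15 = 742 true growth rings beyond the injury scar.
The growth ring at the bark edge is 1987 CE, so the injury scar dates to 1987 − 742 = 1245 CE.

1245 CE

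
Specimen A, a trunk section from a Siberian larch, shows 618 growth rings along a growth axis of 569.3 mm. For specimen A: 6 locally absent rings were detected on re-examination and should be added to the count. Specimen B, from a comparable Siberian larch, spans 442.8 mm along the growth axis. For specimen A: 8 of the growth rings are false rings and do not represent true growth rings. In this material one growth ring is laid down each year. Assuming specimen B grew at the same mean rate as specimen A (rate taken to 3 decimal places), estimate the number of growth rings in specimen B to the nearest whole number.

Specimen A: correcting the raw count gives 618 − 8 + 6 = 616 true growth rings.
A: 569.3 mm over 616 years gives 569.3 / 616 ≈ 0.924 mm per year.
B spans 442.8 / 0.924 = 479.22 years ≈ 479 growth rings.

479 growth rings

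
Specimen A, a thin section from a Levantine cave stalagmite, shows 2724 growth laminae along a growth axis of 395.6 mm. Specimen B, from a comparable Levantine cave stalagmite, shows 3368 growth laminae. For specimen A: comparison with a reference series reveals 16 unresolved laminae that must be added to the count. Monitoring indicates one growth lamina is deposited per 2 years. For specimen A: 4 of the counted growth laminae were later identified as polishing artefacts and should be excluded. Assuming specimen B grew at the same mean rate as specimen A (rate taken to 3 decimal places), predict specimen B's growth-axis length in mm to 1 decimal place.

485.0 mm

Specimen A: true growth lamina count = 2724 − 4 + 16 = 2736.
Specimen A: 2736 growth laminae at 2 years each span 2736 × 2 = 5472 years.
A: 395.6 mm over 5472 years gives 395.6 / 5472 ≈ 0.072 mm/year.
Specimen B: 3368 growth laminae at 2 years each span 3368 × 2 = 6736 years. B's length ≈ 0.072 × 6736 = 485.0 mm.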